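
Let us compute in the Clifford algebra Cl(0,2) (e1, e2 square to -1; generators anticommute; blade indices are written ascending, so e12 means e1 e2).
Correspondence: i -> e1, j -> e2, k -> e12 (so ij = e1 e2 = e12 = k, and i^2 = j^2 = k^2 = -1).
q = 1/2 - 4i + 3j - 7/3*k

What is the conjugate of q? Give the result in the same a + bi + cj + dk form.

In blades: q = 1/2 - 4*e1 + 3*e2 - 7/3*e12.
Conjugation here is Clifford conjugation: the scalar is fixed and the grade-1 and grade-2 blades all flip sign, giving 1/2 + 4*e1 - 3*e2 + 7/3*e12; translating back:
Answer: 1/2 + 4i - 3j + 7/3*k


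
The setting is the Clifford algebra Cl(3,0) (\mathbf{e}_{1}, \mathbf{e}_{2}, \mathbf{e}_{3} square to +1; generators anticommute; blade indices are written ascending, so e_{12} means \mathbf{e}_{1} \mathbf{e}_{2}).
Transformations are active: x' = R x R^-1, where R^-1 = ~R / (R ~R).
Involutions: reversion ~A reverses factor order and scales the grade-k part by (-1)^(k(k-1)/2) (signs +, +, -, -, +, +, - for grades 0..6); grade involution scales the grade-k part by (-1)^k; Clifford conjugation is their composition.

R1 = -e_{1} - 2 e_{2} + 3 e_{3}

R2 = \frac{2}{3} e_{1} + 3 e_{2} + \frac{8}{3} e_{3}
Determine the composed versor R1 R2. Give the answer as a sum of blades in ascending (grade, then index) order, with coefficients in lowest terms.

Distribute over the terms of R1 (each basis-blade product reordered to ascending indices, repeated generators contracted through their squares):
(-e_{1}) R2 = -\frac{2}{3} - 3 e_{12} - \frac{8}{3} e_{13}
(-2 e_{2}) R2 = -6 + \frac{4}{3} e_{12} - \frac{16}{3} e_{23}
(3 e_{3}) R2 = 8 - 2 e_{13} - 9 e_{23}
Summing the partial products and collecting blades:
Answer: \frac{4}{3} - \frac{5}{3} e_{12} - \frac{14}{3} e_{13} - \frac{43}{3} e_{23}


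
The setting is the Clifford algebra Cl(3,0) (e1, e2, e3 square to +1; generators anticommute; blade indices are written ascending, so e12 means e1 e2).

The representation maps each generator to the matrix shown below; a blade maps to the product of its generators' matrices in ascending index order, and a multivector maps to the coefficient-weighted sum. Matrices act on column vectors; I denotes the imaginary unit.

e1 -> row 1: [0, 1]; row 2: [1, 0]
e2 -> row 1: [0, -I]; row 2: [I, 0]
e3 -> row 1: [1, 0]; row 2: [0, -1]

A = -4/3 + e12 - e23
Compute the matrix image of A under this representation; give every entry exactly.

Bivector images (products of the table entries): rho(e12) = rho(e1)rho(e2) = row 1: [I, 0]; row 2: [0, -I]; rho(e23) = rho(e2)rho(e3) = row 1: [0, I]; row 2: [I, 0].
M = (-4/3)*1 + (1)*rho(e12) + (-1)*rho(e23), summed entrywise (1 is the identity matrix):
Answer: row 1: [-4/3 + I, -I]; row 2: [-I, -4/3 - I]


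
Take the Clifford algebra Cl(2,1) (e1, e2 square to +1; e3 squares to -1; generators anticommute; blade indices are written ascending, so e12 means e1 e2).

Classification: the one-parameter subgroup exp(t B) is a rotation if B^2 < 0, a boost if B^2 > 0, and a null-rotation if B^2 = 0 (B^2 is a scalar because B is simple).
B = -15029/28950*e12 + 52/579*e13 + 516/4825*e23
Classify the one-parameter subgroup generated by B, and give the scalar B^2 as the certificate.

B^2 term by term: the squares give (-15029/28950)^2*(e12)^2 + (52/579)^2*(e13)^2 + (516/4825)^2*(e23)^2 = 225870841/838102500*(-1) + 2704/335241*(+1) + 266256/23280625*(+1) = -1/4 (each basis 2-blade squares to minus the product of its generators' squares); cross terms between blades sharing an index anticommute and cancel. So B^2 = -1/4.
Answer: rotation, certificate B^2 = -1/4. Check the certificate: B^2 = -1/4, and that sign is decisive whatever form B takes.


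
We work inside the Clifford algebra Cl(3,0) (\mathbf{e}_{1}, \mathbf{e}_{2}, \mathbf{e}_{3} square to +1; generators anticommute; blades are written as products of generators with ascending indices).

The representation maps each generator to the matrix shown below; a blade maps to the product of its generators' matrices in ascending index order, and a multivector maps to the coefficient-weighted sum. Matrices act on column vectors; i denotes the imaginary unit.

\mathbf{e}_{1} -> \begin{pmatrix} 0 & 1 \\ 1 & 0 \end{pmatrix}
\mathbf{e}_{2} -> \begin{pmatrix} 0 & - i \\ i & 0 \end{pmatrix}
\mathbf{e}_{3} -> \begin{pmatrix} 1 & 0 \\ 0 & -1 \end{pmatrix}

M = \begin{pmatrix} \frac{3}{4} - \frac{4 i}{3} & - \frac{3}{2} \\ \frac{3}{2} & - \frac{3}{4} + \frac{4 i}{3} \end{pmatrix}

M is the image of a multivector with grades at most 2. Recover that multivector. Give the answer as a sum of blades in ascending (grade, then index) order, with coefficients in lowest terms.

Method: 1, rho(e_{1}), rho(e_{2}), rho(e_{3}) form a trace-orthogonal basis of the 2x2 complex matrices (tr(X Y) = 2 if X = Y, else 0), so M = m0*1 + m1*rho(e_{1}) + m2*rho(e_{2}) + m3*rho(e_{3}) with m0 = tr(M)/2 = 0, m1 = tr(M rho(e_{1}))/2 = 0, m2 = tr(M rho(e_{2}))/2 = - \frac{3 i}{2}, m3 = tr(M rho(e_{3}))/2 = \frac{3}{4} - \frac{4 i}{3}.
Multiplying table entries, the bivector images are rho(e_{1} e_{2}) = i*rho(e_{3}), rho(e_{1} e_{3}) = -i*rho(e_{2}), rho(e_{2} e_{3}) = i*rho(e_{1}); with real blade coefficients the real parts of m0..m3 are the coefficients of 1, e_{1}, e_{2}, e_{3} and the imaginary parts give the bivectors (e_{2} e_{3}: Im m1, e_{1} e_{3}: -Im m2, e_{1} e_{2}: Im m3).
Answer: \frac{3}{4} e_{3} - \frac{4}{3} e_{1} e_{2} + \frac{3}{2} e_{1} e_{3}


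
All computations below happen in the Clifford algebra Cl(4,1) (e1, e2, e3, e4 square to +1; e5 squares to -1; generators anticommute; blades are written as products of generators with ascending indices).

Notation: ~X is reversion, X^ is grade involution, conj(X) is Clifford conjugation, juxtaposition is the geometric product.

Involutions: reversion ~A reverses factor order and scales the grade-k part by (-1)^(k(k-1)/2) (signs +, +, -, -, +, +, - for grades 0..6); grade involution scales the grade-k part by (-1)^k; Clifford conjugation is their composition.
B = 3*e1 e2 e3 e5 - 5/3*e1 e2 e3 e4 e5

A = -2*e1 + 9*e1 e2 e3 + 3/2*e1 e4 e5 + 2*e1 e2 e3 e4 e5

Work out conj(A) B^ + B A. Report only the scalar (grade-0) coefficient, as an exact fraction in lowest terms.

first term: 10/3 - 6*e4 - 27*e5 + 5/2*e2 e3 - 15*e4 e5 - 9/2*e2 e3 e4 + 6*e2 e3 e5 + 10/3*e2 e3 e4 e5
second term: 10/3 + 6*e4 + 27*e5 - 5/2*e2 e3 + 15*e4 e5 - 9/2*e2 e3 e4 + 6*e2 e3 e5 + 10/3*e2 e3 e4 e5
Answer: 20/3


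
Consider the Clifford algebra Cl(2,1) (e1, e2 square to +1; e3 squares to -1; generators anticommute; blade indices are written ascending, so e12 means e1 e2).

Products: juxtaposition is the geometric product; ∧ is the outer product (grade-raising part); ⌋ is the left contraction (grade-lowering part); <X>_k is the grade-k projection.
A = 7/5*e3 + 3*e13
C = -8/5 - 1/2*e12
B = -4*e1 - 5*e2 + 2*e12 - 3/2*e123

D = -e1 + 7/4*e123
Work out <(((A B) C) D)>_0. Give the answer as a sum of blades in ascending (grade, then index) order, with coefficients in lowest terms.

step 1: 9/2*e2 + 12*e3 + 21/10*e12 + 28/5*e13 + 13*e23 + 89/5*e123
step 2: 21/20 + 9/4*e1 - 36/5*e2 - 103/10*e3 - 84/25*e12 - 123/50*e13 - 118/5*e23 - 862/25*e123
step 3: -6259/100 - 847/20*e1 + 189/200*e2 + 171/50*e3 + 433/40*e12 + 23/10*e13 + 15367/400*e23 + 407/16*e123
step 4: -6259/100
Answer: -6259/100


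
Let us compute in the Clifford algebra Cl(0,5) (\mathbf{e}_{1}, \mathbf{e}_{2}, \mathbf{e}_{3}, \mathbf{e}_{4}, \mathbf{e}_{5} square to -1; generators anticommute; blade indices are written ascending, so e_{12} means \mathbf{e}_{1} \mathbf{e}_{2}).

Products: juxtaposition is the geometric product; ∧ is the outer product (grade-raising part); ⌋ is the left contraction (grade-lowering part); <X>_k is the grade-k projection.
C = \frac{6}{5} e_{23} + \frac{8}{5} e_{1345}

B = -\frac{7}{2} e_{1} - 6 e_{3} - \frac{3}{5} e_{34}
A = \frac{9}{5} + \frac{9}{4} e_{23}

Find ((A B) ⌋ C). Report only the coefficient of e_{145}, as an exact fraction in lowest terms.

step 1: -\frac{63}{10} e_{1} + \frac{27}{2} e_{2} - \frac{54}{5} e_{3} + \frac{27}{20} e_{24} - \frac{27}{25} e_{34} - \frac{63}{8} e_{123}
step 2: -\frac{324}{25} e_{2} - \frac{81}{5} e_{3} + \frac{216}{125} e_{15} - \frac{432}{25} e_{145} + \frac{252}{25} e_{345}
Answer: -\frac{432}{25}


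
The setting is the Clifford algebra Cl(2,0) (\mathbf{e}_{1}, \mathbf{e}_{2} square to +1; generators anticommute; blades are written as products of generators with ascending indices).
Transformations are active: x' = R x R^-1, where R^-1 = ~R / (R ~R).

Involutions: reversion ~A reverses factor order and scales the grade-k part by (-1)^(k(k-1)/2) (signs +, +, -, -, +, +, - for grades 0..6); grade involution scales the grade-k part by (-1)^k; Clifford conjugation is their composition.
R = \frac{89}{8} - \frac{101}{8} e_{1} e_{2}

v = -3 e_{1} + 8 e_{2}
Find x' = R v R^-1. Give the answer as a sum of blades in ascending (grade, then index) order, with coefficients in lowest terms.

~R = \frac{89}{8} + \frac{101}{8} e_{1} e_{2}, and R ~R = \frac{9061}{32}, so R^-1 = ~R / (\frac{9061}{32}).
R v = -\frac{1075}{8} e_{1} + \frac{409}{8} e_{2}
Answer: -\frac{68492}{9061} e_{1} - \frac{36087}{9061} e_{2}


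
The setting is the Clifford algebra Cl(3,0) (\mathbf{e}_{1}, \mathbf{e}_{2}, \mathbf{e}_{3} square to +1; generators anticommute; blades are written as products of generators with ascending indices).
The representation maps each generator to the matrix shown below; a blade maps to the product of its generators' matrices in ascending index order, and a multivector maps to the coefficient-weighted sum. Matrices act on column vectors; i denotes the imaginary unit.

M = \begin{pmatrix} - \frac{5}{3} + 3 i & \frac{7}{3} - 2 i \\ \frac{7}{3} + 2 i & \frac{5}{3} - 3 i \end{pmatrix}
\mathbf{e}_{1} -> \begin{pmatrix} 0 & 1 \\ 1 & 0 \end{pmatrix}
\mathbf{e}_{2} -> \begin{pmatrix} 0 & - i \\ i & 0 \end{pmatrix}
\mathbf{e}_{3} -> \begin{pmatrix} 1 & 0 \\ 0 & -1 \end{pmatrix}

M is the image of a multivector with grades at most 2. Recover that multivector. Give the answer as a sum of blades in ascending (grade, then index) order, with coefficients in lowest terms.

Method: 1, rho(e_{1}), rho(e_{2}), rho(e_{3}) form a trace-orthogonal basis of the 2x2 complex matrices (tr(X Y) = 2 if X = Y, else 0), so M = m0*1 + m1*rho(e_{1}) + m2*rho(e_{2}) + m3*rho(e_{3}) with m0 = tr(M)/2 = 0, m1 = tr(M rho(e_{1}))/2 = \frac{7}{3}, m2 = tr(M rho(e_{2}))/2 = 2, m3 = tr(M rho(e_{3}))/2 = - \frac{5}{3} + 3 i.
Multiplying table entries, the bivector images are rho(e_{1} e_{2}) = i*rho(e_{3}), rho(e_{1} e_{3}) = -i*rho(e_{2}), rho(e_{2} e_{3}) = i*rho(e_{1}); with real blade coefficients the real parts of m0..m3 are the coefficients of 1, e_{1}, e_{2}, e_{3} and the imaginary parts give the bivectors (e_{2} e_{3}: Im m1, e_{1} e_{3}: -Im m2, e_{1} e_{2}: Im m3).
Answer: \frac{7}{3} e_{1} + 2 e_{2} - \frac{5}{3} e_{3} + 3 e_{1} e_{2}


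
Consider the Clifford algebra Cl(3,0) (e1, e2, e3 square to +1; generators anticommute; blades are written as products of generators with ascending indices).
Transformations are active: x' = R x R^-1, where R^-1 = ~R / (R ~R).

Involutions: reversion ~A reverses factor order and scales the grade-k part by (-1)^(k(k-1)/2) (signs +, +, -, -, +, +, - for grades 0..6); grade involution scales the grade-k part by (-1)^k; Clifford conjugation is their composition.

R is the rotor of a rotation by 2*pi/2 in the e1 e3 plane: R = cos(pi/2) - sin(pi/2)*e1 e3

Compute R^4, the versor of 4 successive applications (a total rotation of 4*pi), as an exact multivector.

The rotor phase is half the rotation angle and phases add under composition, so 4 steps in the e1 e3 plane accumulate phase 4*(pi/2) = 2*pi: R^4 = cos(2*pi) - sin(2*pi)*e1 e3.
cos(2*pi) = 1 and sin(2*pi) = 0, so R^4 = 1. The total rotation 4*pi is 2 full turns, so every vector returns to itself, yet the rotor is +1, back on the identity sheet (an even number of 2*pi turns).
Answer: 1


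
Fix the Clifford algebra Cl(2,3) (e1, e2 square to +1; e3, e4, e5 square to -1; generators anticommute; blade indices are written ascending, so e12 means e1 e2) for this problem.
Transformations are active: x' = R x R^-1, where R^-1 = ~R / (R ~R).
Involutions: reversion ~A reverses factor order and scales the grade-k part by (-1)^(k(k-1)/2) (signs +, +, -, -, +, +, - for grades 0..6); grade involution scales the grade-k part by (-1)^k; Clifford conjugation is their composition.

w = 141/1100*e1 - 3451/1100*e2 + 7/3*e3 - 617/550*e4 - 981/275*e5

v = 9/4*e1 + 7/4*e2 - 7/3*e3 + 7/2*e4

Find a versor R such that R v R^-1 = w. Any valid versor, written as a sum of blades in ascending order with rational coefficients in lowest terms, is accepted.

Why this works: both vectors square to -689/72, so q(v) = q(w) and R = v + w = 654/275*e1 - 763/550*e2 + 654/275*e4 - 981/275*e5 carries v to w — its own direction survives, the complement (v - w)/2 flips.
Answer: 654/275*e1 - 763/550*e2 + 654/275*e4 - 981/275*e5


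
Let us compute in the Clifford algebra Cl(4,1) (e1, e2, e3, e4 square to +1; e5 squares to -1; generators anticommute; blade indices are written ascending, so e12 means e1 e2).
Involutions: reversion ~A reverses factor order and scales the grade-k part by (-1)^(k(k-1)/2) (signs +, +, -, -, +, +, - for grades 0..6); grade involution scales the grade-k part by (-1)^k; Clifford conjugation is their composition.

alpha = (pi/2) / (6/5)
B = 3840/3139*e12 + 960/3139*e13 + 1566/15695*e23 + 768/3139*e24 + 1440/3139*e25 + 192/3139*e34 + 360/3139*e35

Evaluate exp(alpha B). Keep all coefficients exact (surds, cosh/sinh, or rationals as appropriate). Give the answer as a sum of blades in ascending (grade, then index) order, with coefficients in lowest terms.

B^2 term by term: the squares give (3840/3139)^2*(e12)^2 + (960/3139)^2*(e13)^2 + (1566/15695)^2*(e23)^2 + (768/3139)^2*(e24)^2 + (1440/3139)^2*(e25)^2 + (192/3139)^2*(e34)^2 + (360/3139)^2*(e35)^2 = 14745600/9853321*(-1) + 921600/9853321*(-1) + 2452356/246333025*(-1) + 589824/9853321*(-1) + 2073600/9853321*(+1) + 36864/9853321*(-1) + 129600/9853321*(+1) = -36/25 (each basis 2-blade squares to minus the product of its generators' squares); cross terms between blades sharing an index anticommute and cancel; the commuting (index-disjoint) pairs give grade-4 terms 2*c*c'*(blade product), which cancel blade by blade — e1234: 1474560/9853321 - 1474560/9853321 = 0; e1235: 2764800/9853321 - 2764800/9853321 = 0; e2345: -552960/9853321 + 552960/9853321 = 0 — confirming B is simple. So B^2 = -36/25.
B^2 = -36/25 — circular case — the even/odd split gives cos and sin: l = 6/5, alpha*l = pi/2, so exp(alpha B) = cos(pi/2) + (sin(pi/2)/(6/5))*B = 0 + (5/6)*B.
Answer: 3200/3139*e12 + 800/3139*e13 + 261/3139*e23 + 640/3139*e24 + 1200/3139*e25 + 160/3139*e34 + 300/3139*e35


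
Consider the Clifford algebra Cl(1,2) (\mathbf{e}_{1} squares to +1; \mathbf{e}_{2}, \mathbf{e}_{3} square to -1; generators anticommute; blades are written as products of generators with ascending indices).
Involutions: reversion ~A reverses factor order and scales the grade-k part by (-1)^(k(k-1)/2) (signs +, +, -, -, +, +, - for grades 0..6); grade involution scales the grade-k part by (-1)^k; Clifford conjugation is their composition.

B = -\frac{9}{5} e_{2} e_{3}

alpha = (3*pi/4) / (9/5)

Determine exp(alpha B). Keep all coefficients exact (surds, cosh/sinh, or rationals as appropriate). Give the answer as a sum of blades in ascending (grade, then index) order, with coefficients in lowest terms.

B^2 = (-\frac{9}{5})^2*(e_{2} e_{3})^2 = \frac{81}{25}*(-1) = -\frac{81}{25} (a basis 2-blade squares to minus the product of its generators' squares).
B^2 = -\frac{81}{25} — circular case — the even/odd split gives cos and sin: l = \frac{9}{5}, alpha*l = \frac{3 \pi}{4}, so exp(alpha B) = cos(\frac{3 \pi}{4}) + (sin(\frac{3 \pi}{4})/(\frac{9}{5}))*B = - \frac{\sqrt{2}}{2} + (\frac{5 \sqrt{2}}{18})*B.
Answer: - \frac{\sqrt{2}}{2} - \frac{\sqrt{2}}{2} e_{2} e_{3}


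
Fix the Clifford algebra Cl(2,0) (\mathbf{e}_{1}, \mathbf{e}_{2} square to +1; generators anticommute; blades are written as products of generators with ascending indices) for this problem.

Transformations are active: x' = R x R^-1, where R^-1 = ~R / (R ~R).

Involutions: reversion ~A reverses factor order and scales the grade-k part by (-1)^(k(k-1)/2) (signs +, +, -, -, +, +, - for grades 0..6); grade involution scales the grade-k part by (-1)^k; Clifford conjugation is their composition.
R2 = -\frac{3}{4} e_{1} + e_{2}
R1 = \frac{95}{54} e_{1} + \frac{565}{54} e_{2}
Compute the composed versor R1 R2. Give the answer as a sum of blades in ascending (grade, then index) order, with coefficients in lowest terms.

Distribute over the terms of R1 (each basis-blade product reordered to ascending indices, repeated generators contracted through their squares):
(\frac{95}{54} e_{1}) R2 = -\frac{95}{72} + \frac{95}{54} e_{1} e_{2}
(\frac{565}{54} e_{2}) R2 = \frac{565}{54} + \frac{565}{72} e_{1} e_{2}
Summing the partial products and collecting blades:
Answer: \frac{1975}{216} + \frac{2075}{216} e_{1} e_{2}


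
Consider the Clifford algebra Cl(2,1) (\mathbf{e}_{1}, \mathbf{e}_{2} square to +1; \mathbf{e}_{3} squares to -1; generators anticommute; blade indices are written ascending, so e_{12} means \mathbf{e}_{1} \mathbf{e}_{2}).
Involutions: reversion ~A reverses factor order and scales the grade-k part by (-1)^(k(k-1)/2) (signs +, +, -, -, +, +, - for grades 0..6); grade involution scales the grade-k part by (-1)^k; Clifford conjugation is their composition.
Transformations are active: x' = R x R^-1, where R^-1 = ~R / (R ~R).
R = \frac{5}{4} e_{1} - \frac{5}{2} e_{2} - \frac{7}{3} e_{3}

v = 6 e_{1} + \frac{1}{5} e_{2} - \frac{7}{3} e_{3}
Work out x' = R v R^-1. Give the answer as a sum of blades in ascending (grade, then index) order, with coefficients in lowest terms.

~R = \frac{5}{4} e_{1} - \frac{5}{2} e_{2} - \frac{7}{3} e_{3}, and R ~R = \frac{341}{144}, so R^-1 = ~R / (\frac{341}{144}).
R v = \frac{14}{9} + \frac{61}{4} e_{12} + \frac{133}{12} e_{13} + \frac{63}{10} e_{23}
Answer: -\frac{1486}{341} e_{1} - \frac{5941}{1705} e_{2} - \frac{749}{1023} e_{3}


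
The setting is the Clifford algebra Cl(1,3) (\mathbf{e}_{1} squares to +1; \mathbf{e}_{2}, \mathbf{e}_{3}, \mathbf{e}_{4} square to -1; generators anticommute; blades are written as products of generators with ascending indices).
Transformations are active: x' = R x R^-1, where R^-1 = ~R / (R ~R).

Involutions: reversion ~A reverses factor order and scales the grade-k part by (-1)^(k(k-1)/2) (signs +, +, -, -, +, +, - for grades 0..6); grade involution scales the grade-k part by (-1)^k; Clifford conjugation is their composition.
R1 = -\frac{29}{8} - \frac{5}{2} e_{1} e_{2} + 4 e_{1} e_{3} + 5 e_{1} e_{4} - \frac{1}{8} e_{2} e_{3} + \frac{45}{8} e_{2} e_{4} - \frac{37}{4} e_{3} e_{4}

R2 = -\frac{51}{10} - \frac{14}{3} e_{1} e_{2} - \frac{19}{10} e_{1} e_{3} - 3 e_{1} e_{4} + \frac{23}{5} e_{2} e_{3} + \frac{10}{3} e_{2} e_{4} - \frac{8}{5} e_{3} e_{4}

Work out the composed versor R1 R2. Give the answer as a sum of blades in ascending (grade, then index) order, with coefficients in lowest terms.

Distribute over the grade parts of R1 (each basis-blade product reordered to ascending indices, repeated generators contracted through their squares):
<R1>_0 (= -\frac{29}{8}) R2 = \frac{1479}{80} + \frac{203}{12} e_{1} e_{2} + \frac{551}{80} e_{1} e_{3} + \frac{87}{8} e_{1} e_{4} - \frac{667}{40} e_{2} e_{3} - \frac{145}{12} e_{2} e_{4} + \frac{29}{5} e_{3} e_{4}
<R1>_2 (= -\frac{5}{2} e_{1} e_{2} + 4 e_{1} e_{3} + 5 e_{1} e_{4} - \frac{1}{8} e_{2} e_{3} + \frac{45}{8} e_{2} e_{4} - \frac{37}{4} e_{3} e_{4}) R2 = -\frac{5269}{120} + \frac{15469}{240} e_{1} e_{2} - \frac{661}{15} e_{1} e_{3} - \frac{2333}{120} e_{1} e_{4} - \frac{227}{240} e_{2} e_{3} - \frac{4909}{48} e_{2} e_{4} + \frac{1403}{60} e_{3} e_{4} + \frac{3259}{48} e_{1} e_{2} e_{3} e_{4}
Summing the partial products and collecting blades:
Answer: -\frac{6101}{240} + \frac{19529}{240} e_{1} e_{2} - \frac{8923}{240} e_{1} e_{3} - \frac{257}{30} e_{1} e_{4} - \frac{4229}{240} e_{2} e_{3} - \frac{5489}{48} e_{2} e_{4} + \frac{1751}{60} e_{3} e_{4} + \frac{3259}{48} e_{1} e_{2} e_{3} e_{4}


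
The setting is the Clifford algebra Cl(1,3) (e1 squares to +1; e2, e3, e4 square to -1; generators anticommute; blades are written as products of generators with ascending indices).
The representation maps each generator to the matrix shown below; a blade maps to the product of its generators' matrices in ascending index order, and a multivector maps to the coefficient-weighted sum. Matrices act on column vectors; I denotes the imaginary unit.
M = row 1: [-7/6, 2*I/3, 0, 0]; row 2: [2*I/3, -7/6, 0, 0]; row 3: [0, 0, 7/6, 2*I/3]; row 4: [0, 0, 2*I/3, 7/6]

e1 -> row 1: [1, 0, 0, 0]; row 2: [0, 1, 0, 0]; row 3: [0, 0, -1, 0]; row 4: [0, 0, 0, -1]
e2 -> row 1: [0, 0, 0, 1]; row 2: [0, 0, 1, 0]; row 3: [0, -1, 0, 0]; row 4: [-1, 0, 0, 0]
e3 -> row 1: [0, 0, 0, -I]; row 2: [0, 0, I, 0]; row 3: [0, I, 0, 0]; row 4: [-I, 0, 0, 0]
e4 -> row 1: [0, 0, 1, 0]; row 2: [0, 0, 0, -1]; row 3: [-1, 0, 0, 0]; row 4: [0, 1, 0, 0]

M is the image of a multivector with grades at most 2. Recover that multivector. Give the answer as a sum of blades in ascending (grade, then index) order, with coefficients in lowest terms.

Method: the blade images are trace-orthogonal — tr(rho(e_A) rho(e_B)^-1) = 4 if A = B and 0 otherwise — and rho(e_A)^-1 = (e_A)^2 * rho(e_A) with (e_A)^2 = +1 or -1, so the coefficient of e_A in the preimage is (e_A)^2 * tr(M rho(e_A))/4.
Nonzero projections over blades of grade <= 2: e1: (e1)^2 = +1, tr(M rho(e1)) = -14/3, coefficient -7/6; e3 e4: (e3 e4)^2 = -1, tr(M rho(e3 e4)) = 8/3, coefficient -2/3. Every other blade of grade <= 2 projects to 0.
Answer: -7/6*e1 - 2/3*e3 e4


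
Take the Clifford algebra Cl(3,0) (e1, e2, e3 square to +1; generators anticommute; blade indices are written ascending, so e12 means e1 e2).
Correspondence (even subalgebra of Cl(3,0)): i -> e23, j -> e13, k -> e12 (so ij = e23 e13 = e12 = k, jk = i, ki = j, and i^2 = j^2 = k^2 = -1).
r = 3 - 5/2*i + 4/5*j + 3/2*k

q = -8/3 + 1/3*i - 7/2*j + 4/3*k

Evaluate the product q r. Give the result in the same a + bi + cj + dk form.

In blades: q = -8/3 + 4/3*e12 - 7/2*e13 + 1/3*e23, r = 3 + 3/2*e12 + 4/5*e13 - 5/2*e23.
Distribute q over r term by term (generator squares from the signature, products reordered to ascending indices): (-8/3)*r = -8 - 4*e12 - 32/15*e13 + 20/3*e23; (4/3*e12)*r = -2 + 4*e12 - 10/3*e13 - 16/15*e23; (-7/2*e13)*r = 14/5 - 35/4*e12 - 21/2*e13 - 21/4*e23; (1/3*e23)*r = 5/6 + 4/15*e12 - 1/2*e13 + e23.
Sum: -191/30 - 509/60*e12 - 247/15*e13 + 27/20*e23; translating back through the correspondence:
Answer: -191/30 + 27/20*i - 247/15*j - 509/60*k


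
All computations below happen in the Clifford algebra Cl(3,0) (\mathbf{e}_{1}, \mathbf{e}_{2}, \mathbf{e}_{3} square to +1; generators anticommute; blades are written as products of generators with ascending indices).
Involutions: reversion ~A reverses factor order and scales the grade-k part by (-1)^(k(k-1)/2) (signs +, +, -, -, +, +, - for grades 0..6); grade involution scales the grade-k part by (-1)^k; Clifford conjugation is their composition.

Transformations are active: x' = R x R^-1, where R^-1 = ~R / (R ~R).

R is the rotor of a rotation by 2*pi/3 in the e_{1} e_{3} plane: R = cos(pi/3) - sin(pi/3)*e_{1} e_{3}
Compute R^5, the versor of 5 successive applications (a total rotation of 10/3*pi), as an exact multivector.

The rotor phase is half the rotation angle and phases add under composition, so 5 steps in the e_{1} e_{3} plane accumulate phase 5*(pi/3) = \frac{5 \pi}{3}: R^5 = cos(\frac{5 \pi}{3}) - sin(\frac{5 \pi}{3})*e_{1} e_{3}.
cos(\frac{5 \pi}{3}) = \frac{1}{2} and sin(\frac{5 \pi}{3}) = - \frac{\sqrt{3}}{2}, so R^5 = \frac{1}{2} + \frac{\sqrt{3}}{2} e_{1} e_{3}. The net rotation is 4/3*pi (after discarding 1 full turn, each of which contributes a factor -1 to the rotor); the rotor keeps the half-angle phase exactly.
Answer: \frac{1}{2} + \frac{\sqrt{3}}{2} e_{1} e_{3}


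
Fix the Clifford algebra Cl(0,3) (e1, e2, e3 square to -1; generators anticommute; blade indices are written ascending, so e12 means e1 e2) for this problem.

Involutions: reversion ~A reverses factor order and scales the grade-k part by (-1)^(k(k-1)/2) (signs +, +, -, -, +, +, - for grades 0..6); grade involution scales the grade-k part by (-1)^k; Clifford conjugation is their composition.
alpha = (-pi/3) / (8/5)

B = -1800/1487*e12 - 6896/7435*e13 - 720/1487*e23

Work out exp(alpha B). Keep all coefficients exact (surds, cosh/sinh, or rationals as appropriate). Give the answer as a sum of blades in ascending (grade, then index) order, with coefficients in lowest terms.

B^2 term by term: the squares give (-1800/1487)^2*(e12)^2 + (-6896/7435)^2*(e13)^2 + (-720/1487)^2*(e23)^2 = 3240000/2211169*(-1) + 47554816/55279225*(-1) + 518400/2211169*(-1) = -64/25 (each basis 2-blade squares to minus the product of its generators' squares); cross terms between blades sharing an index anticommute and cancel. So B^2 = -64/25.
B^2 = -64/25 — since the square is negative, the closed form is circular: l = 8/5, alpha*l = -pi/3, so exp(alpha B) = cos(-pi/3) + (sin(-pi/3)/(8/5))*B = 1/2 + (-5*sqrt(3)/16)*B.
Answer: 1/2 + 1125*sqrt(3)/2974*e12 + 431*sqrt(3)/1487*e13 + 225*sqrt(3)/1487*e23


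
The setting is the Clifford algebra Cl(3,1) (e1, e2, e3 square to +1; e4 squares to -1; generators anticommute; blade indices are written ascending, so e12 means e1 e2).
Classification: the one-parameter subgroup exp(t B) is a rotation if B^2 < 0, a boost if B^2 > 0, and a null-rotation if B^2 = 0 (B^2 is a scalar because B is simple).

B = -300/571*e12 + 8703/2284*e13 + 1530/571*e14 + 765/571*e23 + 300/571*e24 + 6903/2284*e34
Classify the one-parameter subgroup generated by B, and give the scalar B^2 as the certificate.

B^2 term by term: the squares give (-300/571)^2*(e12)^2 + (8703/2284)^2*(e13)^2 + (1530/571)^2*(e14)^2 + (765/571)^2*(e23)^2 + (300/571)^2*(e24)^2 + (6903/2284)^2*(e34)^2 = 90000/326041*(-1) + 75742209/5216656*(-1) + 2340900/326041*(+1) + 585225/326041*(-1) + 90000/326041*(+1) + 47651409/5216656*(+1) = 0 (each basis 2-blade squares to minus the product of its generators' squares); cross terms between blades sharing an index anticommute and cancel; the commuting (index-disjoint) pairs give grade-4 terms 2*c*c'*(blade product), which cancel blade by blade — e1234: -1035450/326041 - 1305450/326041 + 2340900/326041 = 0 — confirming B is simple. So B^2 = 0.
Answer: null-rotation, certificate B^2 = 0. Why this suffices: the scalar 0 survives any versor conjugation, so its sign alone determines the class however B is presented.


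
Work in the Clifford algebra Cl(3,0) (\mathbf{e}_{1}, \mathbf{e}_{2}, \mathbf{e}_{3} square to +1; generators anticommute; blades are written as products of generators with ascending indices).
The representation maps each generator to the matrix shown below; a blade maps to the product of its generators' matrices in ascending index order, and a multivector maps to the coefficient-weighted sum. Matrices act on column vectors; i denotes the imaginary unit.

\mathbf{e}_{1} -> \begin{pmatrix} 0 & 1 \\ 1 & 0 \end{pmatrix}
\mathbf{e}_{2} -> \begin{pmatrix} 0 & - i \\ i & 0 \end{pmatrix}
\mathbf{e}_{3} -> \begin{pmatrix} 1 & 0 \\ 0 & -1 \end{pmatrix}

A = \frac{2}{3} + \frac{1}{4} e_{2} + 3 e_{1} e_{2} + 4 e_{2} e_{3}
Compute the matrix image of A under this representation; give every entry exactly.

Bivector images (products of the table entries): rho(e_{1} e_{2}) = rho(\mathbf{e}_{1})rho(\mathbf{e}_{2}) = \begin{pmatrix} i & 0 \\ 0 & - i \end{pmatrix}; rho(e_{2} e_{3}) = rho(\mathbf{e}_{2})rho(\mathbf{e}_{3}) = \begin{pmatrix} 0 & i \\ i & 0 \end{pmatrix}.
M = (\frac{2}{3})*1 + (\frac{1}{4})*rho(e_{2}) + (3)*rho(e_{1} e_{2}) + (4)*rho(e_{2} e_{3}), summed entrywise (1 is the identity matrix):
Answer: \begin{pmatrix} \frac{2}{3} + 3 i & \frac{15 i}{4} \\ \frac{17 i}{4} & \frac{2}{3} - 3 i \end{pmatrix}


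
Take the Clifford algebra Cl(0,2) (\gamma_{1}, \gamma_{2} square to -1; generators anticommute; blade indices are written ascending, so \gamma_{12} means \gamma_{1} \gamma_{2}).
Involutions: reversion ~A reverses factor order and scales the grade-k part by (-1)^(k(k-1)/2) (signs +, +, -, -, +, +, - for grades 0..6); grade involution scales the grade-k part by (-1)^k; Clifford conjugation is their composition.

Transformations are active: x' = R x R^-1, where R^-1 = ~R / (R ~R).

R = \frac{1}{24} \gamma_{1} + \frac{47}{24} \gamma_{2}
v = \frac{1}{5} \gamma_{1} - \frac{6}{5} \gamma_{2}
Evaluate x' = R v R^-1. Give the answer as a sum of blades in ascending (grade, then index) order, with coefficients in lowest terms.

~R = \frac{1}{24} \gamma_{1} + \frac{47}{24} \gamma_{2}, and R ~R = -\frac{1105}{288}, so R^-1 = ~R / (-\frac{1105}{288}).
R v = \frac{281}{120} - \frac{53}{120} \gamma_{12}
Answer: -\frac{1386}{5525} \gamma_{1} - \frac{6577}{5525} \gamma_{2}


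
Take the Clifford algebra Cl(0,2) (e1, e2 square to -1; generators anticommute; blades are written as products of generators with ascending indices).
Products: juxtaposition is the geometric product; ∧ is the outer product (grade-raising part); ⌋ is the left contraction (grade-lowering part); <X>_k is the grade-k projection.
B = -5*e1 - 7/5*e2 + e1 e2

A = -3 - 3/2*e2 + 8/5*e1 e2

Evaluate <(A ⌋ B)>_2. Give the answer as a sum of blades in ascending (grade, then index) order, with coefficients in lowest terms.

step 1: -37/10 + 27/2*e1 + 21/5*e2 - 3*e1 e2
step 2: -3*e1 e2
Answer: -3*e1 e2


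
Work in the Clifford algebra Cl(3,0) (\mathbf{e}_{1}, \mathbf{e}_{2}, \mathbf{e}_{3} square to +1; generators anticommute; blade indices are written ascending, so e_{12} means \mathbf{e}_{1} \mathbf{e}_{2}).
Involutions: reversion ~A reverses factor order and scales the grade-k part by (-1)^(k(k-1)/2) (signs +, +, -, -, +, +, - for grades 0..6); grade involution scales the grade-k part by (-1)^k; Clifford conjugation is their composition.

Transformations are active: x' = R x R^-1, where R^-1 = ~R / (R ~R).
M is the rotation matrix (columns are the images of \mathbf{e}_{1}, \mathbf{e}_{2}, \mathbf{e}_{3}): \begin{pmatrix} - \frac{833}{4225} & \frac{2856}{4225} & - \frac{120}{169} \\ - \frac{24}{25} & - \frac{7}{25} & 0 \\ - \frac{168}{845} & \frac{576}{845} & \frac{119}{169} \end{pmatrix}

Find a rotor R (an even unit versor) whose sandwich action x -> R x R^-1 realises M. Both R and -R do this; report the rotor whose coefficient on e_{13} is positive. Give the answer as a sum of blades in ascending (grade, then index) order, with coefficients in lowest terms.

Method: write R = a + b12*e_{12} + b13*e_{13} + b23*e_{23} with a^2 + b12^2 + b13^2 + b23^2 = 1 (so R^-1 = ~R). Expanding the columns R e_j ~R gives tr M = 4a^2 - 1 and, from the antisymmetric part, M21 - M12 = -4a*b12, M13 - M31 = 4a*b13, M32 - M23 = -4a*b23.
Here tr M = \frac{959}{4225}, so a^2 = (1 + tr M)/4 = \frac{1296}{4225} and a = ±\frac{36}{65}. Taking a = \frac{36}{65}: M21 - M12 = -\frac{6912}{4225}, M13 - M31 = -\frac{432}{845}, M32 - M23 = \frac{576}{845}, giving b12 = \frac{48}{65}, b13 = -\frac{3}{13}, b23 = -\frac{4}{13}, i.e. R = \frac{36}{65} + \frac{48}{65} e_{12} - \frac{3}{13} e_{13} - \frac{4}{13} e_{23}.
Its e_{13} coefficient is negative, so report the other preimage -R.
Answer: -\frac{36}{65} - \frac{48}{65} e_{12} + \frac{3}{13} e_{13} + \frac{4}{13} e_{23}. Sheet selection: the two-to-one cover makes ±R indistinguishable at the matrix level (trace \frac{959}{4225}), so uniqueness comes from the required sign on e_{13}.


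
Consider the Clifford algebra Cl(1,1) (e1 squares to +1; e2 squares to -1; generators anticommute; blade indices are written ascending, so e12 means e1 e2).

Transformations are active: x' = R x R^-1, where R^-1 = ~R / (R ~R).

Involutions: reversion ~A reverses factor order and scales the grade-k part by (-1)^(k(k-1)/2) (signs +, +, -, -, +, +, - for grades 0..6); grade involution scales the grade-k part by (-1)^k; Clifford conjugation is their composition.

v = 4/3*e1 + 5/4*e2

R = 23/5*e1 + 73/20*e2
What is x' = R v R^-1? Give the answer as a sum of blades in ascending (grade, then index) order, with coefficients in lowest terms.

~R = 23/5*e1 + 73/20*e2, and R ~R = 627/80, so R^-1 = ~R / (627/80).
R v = 377/240 + 53/60*e12
Answer: 4802/9405*e1 + 8017/37620*e2


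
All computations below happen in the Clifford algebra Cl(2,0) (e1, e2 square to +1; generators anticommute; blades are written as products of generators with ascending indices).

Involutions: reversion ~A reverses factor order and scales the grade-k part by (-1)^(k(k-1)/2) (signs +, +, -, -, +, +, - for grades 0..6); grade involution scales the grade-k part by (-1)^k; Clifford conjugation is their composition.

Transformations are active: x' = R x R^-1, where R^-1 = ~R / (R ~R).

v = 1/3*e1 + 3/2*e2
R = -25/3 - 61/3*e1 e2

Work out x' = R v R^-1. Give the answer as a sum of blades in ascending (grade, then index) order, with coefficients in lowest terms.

~R = -25/3 + 61/3*e1 e2, and R ~R = 4346/9, so R^-1 = ~R / (4346/9).
R v = -599/18*e1 - 103/18*e2
Answer: 3543/4346*e1 - 8491/6519*e2


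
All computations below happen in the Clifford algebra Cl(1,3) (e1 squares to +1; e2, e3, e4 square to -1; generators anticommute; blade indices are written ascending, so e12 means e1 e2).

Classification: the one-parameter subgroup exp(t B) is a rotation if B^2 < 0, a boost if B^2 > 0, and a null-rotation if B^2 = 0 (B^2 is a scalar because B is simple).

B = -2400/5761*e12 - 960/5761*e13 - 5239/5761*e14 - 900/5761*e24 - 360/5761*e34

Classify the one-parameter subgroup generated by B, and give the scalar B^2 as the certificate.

B^2 term by term: the squares give (-2400/5761)^2*(e12)^2 + (-960/5761)^2*(e13)^2 + (-5239/5761)^2*(e14)^2 + (-900/5761)^2*(e24)^2 + (-360/5761)^2*(e34)^2 = 5760000/33189121*(+1) + 921600/33189121*(+1) + 27447121/33189121*(+1) + 810000/33189121*(-1) + 129600/33189121*(-1) = 1 (each basis 2-blade squares to minus the product of its generators' squares); cross terms between blades sharing an index anticommute and cancel; the commuting (index-disjoint) pairs give grade-4 terms 2*c*c'*(blade product), which cancel blade by blade — e1234: 1728000/33189121 - 1728000/33189121 = 0 — confirming B is simple. So B^2 = 1.
Answer: boost, certificate B^2 = 1. Note: conjugating B changes its blade decomposition but never the scalar B^2 = 1, whose sign settles the classification.


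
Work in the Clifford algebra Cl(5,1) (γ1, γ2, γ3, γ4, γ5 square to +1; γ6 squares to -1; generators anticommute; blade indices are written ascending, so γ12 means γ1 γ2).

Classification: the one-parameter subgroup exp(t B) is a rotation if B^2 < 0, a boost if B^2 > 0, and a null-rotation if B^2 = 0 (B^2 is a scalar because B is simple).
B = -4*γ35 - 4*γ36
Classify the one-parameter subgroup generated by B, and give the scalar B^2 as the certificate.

B^2 term by term: the squares give (-4)^2*(γ35)^2 + (-4)^2*(γ36)^2 = 16*(-1) + 16*(+1) = 0 (each basis 2-blade squares to minus the product of its generators' squares); cross terms between blades sharing an index anticommute and cancel. So B^2 = 0.
Answer: null-rotation, certificate B^2 = 0. One invariant decides it: the square 0 survives every conjugation, and its sign is exactly the classification.


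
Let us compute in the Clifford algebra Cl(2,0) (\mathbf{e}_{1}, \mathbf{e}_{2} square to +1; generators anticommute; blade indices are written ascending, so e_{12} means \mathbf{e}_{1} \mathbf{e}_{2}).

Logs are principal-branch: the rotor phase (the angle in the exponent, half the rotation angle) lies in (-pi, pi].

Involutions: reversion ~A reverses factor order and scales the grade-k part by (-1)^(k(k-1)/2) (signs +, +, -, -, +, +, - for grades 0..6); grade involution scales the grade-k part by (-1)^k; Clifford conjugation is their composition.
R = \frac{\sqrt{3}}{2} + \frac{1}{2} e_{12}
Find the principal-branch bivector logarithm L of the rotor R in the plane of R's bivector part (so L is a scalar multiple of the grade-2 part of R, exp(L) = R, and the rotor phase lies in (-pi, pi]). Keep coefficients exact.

The scalar part of R is \frac{\sqrt{3}}{2}, and that scalar determines the rotor phase on the principal branch; recovering the unit plane as bivector-part over sine of the phase gives L = phase * plane.
Concretely: cos(phase) = \frac{\sqrt{3}}{2} gives phase = ±\frac{\pi}{6}, and since phase/sin(phase) is even the sign is immaterial: L = (phase/sin(phase)) * <R>_2 = (\frac{\pi}{3}) * <R>_2.
Answer: \frac{\pi}{6} e_{12}


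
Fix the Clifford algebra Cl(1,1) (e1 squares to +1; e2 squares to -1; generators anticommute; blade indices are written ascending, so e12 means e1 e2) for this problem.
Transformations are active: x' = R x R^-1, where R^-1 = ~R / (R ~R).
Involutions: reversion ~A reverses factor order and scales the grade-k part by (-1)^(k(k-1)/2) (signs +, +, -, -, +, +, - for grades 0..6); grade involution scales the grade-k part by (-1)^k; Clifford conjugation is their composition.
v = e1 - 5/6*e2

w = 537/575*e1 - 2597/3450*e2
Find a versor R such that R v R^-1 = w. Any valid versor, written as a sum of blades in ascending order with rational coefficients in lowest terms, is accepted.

R = v + w = 1112/575*e1 - 912/575*e2 works: the equal norms (11/36) guarantee its sandwich swaps v into w.
Answer: 1112/575*e1 - 912/575*e2


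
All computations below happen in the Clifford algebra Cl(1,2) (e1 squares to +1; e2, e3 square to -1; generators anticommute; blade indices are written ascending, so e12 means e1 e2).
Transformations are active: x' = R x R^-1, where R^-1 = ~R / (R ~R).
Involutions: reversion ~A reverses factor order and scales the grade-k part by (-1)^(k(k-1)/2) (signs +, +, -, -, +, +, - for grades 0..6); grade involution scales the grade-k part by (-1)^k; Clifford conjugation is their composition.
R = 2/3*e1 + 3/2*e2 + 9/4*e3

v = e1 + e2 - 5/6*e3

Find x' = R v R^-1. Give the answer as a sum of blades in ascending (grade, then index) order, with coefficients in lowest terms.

~R = 2/3*e1 + 3/2*e2 + 9/4*e3, and R ~R = -989/144, so R^-1 = ~R / (-989/144).
R v = 25/24 - 5/6*e12 - 101/36*e13 - 7/2*e23
Answer: -1189/989*e1 - 1439/989*e2 + 895/5934*e3


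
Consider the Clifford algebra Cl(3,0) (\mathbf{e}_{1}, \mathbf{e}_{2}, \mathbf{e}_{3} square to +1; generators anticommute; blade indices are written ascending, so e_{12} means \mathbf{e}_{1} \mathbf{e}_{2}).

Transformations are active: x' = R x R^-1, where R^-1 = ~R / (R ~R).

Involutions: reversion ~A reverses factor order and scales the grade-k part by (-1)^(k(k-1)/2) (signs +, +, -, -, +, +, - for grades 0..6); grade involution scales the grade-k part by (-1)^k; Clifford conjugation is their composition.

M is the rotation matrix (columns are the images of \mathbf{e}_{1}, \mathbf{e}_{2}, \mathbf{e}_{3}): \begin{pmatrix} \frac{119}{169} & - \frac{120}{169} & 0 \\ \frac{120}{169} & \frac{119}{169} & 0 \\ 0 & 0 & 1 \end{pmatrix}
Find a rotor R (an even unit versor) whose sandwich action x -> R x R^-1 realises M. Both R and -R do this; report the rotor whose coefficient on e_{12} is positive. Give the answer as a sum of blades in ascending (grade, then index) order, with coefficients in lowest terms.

Method: write R = a + b12*e_{12} + b13*e_{13} + b23*e_{23} with a^2 + b12^2 + b13^2 + b23^2 = 1 (so R^-1 = ~R). Expanding the columns R e_j ~R gives tr M = 4a^2 - 1 and, from the antisymmetric part, M21 - M12 = -4a*b12, M13 - M31 = 4a*b13, M32 - M23 = -4a*b23.
Here tr M = \frac{407}{169}, so a^2 = (1 + tr M)/4 = \frac{144}{169} and a = ±\frac{12}{13}. Taking a = \frac{12}{13}: M21 - M12 = \frac{240}{169}, M13 - M31 = 0, M32 - M23 = 0, giving b12 = -\frac{5}{13}, b13 = 0, b23 = 0, i.e. R = \frac{12}{13} - \frac{5}{13} e_{12}.
Its e_{12} coefficient is negative, so report the other preimage -R.
Answer: -\frac{12}{13} + \frac{5}{13} e_{12}. Why the constraint matters: R and -R act identically through the sandwich — M has trace \frac{407}{169} either way — so only the sign condition on e_{12} picks one of the two preimages.


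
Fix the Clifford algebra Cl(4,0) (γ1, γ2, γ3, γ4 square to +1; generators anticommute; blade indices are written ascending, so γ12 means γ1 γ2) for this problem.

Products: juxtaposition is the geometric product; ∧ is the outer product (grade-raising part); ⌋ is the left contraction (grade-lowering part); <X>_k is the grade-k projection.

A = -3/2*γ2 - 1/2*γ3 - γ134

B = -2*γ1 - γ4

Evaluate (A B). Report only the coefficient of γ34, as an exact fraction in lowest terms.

step 1: -3*γ12 + 3/2*γ24 + 5/2*γ34
Answer: 5/2
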